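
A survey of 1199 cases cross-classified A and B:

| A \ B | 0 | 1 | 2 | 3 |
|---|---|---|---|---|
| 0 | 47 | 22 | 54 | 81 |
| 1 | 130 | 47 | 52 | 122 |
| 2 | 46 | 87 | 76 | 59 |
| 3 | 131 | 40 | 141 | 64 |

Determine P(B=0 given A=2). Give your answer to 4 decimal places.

0.1716

Total with A=2: 46 + 87 + 76 + 59 = 268.
P(B=0 | A=2) = 46/268 = 0.1716.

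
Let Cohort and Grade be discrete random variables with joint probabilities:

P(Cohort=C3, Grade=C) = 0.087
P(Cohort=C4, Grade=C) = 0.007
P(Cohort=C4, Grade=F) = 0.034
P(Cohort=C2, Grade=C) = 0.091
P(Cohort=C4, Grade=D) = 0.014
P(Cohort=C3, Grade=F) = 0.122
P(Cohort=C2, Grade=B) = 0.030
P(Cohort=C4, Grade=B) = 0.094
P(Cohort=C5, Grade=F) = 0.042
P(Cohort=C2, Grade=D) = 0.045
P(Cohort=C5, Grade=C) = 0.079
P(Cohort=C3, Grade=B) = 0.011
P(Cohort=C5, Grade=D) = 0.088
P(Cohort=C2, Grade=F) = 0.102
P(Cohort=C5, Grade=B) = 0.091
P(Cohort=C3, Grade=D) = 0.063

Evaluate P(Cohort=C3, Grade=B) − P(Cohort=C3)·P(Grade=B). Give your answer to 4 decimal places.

-0.0530

P(Cohort=C3) = 0.011 + 0.087 + 0.063 + 0.122 = 0.283.
P(Grade=B) = 0.030 + 0.011 + 0.094 + 0.091 = 0.226.
P(Cohort=C3, Grade=B) − P(Cohort=C3)P(Grade=B) = 0.011 − 0.283×0.226 = -0.0530.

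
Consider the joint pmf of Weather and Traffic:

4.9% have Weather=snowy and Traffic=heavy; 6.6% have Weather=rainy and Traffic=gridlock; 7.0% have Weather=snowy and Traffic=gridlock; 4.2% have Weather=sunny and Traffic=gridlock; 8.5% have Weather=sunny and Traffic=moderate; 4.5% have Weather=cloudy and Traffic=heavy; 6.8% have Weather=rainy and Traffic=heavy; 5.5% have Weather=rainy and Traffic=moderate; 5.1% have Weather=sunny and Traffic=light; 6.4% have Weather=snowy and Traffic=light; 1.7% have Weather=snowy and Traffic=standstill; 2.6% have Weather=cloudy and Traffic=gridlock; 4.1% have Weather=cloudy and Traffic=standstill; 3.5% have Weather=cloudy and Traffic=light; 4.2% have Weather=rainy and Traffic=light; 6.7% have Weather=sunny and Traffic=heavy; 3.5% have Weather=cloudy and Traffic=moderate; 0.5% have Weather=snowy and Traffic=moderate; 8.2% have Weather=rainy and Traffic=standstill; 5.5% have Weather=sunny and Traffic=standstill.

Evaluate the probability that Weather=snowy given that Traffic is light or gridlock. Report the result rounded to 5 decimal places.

0.33838

P(Traffic=light) = 0.051 + 0.035 + 0.042 + 0.064 = 0.192.
P(Traffic=gridlock) = 0.042 + 0.026 + 0.066 + 0.070 = 0.204.
P(Traffic ∈ {light, gridlock}) = 0.192 + 0.204 = 0.396; P(Weather=snowy, Traffic ∈ {light, gridlock}) = 0.064 + 0.070 = 0.134.
P(Weather=snowy | Traffic ∈ {light, gridlock}) = 0.134/0.396 = 0.33838.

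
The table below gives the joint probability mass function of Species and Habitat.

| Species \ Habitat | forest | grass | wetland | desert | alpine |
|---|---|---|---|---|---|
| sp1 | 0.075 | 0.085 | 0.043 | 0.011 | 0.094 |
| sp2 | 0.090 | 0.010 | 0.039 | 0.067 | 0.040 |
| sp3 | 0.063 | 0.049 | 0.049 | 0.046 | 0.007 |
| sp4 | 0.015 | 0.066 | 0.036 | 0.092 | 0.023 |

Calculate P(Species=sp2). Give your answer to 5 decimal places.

0.24600

P(Species=sp2) = 0.090 + 0.010 + 0.039 + 0.067 + 0.040 = 0.246.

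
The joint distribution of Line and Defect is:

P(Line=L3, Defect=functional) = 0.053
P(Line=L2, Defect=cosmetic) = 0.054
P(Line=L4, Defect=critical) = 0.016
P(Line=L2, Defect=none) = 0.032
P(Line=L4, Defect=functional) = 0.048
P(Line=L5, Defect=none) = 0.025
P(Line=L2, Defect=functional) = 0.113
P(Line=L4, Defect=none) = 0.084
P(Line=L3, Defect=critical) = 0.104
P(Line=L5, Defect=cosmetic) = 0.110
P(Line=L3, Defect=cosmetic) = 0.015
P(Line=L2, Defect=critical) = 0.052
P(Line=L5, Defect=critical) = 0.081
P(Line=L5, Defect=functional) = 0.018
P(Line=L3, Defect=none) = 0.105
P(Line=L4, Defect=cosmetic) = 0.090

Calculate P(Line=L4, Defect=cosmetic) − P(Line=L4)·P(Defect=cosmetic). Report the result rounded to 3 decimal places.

0.026

P(Line=L4) = 0.084 + 0.090 + 0.048 + 0.016 = 0.238.
P(Defect=cosmetic) = 0.054 + 0.015 + 0.090 + 0.110 = 0.269.
P(Line=L4, Defect=cosmetic) − P(Line=L4)P(Defect=cosmetic) = 0.090 − 0.238×0.269 = 0.026.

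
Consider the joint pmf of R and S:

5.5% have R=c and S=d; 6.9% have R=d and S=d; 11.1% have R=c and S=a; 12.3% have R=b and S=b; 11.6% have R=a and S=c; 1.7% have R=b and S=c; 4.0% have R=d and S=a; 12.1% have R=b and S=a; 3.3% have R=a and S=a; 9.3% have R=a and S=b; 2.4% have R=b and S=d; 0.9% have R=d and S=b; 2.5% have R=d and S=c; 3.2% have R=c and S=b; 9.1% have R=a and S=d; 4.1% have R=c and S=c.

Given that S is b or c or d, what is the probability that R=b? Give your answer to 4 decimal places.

0.2360

P(S=b) = 0.093 + 0.123 + 0.032 + 0.009 = 0.257.
P(S=c) = 0.116 + 0.017 + 0.041 + 0.025 = 0.199.
P(S=d) = 0.091 + 0.024 + 0.055 + 0.069 = 0.239.
P(S ∈ {b, c, d}) = 0.257 + 0.199 + 0.239 = 0.695; P(R=b, S ∈ {b, c, d}) = 0.123 + 0.017 + 0.024 = 0.164.
P(R=b | S ∈ {b, c, d}) = 0.164/0.695 = 0.2360.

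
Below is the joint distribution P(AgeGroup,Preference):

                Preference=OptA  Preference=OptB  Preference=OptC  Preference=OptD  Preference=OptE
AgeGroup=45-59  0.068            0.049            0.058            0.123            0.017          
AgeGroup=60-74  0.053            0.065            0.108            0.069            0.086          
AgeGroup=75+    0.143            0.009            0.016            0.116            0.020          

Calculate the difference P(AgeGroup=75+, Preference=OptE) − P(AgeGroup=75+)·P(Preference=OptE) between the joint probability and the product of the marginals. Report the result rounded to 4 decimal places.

-0.0174

P(AgeGroup=75+) = 0.143 + 0.009 + 0.016 + 0.116 + 0.020 = 0.304.
P(Preference=OptE) = 0.017 + 0.086 + 0.020 = 0.123.
P(AgeGroup=75+, Preference=OptE) − P(AgeGroup=75+)P(Preference=OptE) = 0.020 − 0.304×0.123 = -0.0174.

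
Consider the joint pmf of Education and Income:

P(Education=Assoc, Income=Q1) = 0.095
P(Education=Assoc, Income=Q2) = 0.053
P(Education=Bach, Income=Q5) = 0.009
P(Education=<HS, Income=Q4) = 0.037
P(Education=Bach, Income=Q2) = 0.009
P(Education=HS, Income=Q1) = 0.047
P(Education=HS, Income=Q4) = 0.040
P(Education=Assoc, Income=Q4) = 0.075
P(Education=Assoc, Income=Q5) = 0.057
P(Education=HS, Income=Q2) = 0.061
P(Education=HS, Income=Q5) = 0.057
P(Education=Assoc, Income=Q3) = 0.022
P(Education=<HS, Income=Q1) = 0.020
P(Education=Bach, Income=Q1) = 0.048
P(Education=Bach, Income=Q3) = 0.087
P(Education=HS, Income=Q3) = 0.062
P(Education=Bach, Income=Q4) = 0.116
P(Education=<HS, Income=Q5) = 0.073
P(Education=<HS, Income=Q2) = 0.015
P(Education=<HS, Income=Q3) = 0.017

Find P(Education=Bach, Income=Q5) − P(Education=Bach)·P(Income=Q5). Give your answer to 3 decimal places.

-0.044

P(Education=Bach) = 0.048 + 0.009 + 0.087 + 0.116 + 0.009 = 0.269.
P(Income=Q5) = 0.073 + 0.057 + 0.057 + 0.009 = 0.196.
P(Education=Bach, Income=Q5) − P(Education=Bach)P(Income=Q5) = 0.009 − 0.269×0.196 = -0.044.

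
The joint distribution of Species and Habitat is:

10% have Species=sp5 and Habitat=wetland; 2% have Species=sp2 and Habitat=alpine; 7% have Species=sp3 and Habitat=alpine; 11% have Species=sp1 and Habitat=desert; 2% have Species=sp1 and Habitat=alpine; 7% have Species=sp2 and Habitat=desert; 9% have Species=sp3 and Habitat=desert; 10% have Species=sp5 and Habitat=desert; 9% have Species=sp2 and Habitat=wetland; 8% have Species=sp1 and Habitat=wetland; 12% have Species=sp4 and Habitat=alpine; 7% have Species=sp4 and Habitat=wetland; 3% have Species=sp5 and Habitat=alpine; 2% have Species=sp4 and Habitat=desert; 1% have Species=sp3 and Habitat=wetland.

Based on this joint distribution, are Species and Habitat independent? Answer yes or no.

no

P(Species=sp4) = 0.21 and P(Habitat=alpine) = 0.26, so their product is 0.0546, but P(Species=sp4, Habitat=alpine) = 0.12. Since these differ, Species and Habitat are not independent.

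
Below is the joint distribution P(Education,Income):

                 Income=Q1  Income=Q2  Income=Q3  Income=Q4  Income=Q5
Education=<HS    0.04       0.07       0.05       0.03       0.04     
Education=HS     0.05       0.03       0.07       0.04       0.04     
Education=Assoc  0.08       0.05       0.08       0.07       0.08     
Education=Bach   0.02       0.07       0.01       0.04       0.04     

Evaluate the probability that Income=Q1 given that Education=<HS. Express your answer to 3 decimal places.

P(Education=<HS) = 0.04 + 0.07 + 0.05 + 0.03 + 0.04 = 0.23.
P(Income=Q1 | Education=<HS) = 0.04/0.23 = 0.174.

0.174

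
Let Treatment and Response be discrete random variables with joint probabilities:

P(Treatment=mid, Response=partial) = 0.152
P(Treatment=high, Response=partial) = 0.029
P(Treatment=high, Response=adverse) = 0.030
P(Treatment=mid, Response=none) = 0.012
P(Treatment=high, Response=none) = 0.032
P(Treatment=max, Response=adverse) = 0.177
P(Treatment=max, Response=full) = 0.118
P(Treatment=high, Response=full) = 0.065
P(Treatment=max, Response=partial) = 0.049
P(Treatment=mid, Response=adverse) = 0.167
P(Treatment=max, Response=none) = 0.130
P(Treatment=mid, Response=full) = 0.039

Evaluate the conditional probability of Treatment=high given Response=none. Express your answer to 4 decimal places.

0.1839

P(Response=none) = 0.012 + 0.032 + 0.130 = 0.174.
P(Treatment=high | Response=none) = 0.032/0.174 = 0.1839.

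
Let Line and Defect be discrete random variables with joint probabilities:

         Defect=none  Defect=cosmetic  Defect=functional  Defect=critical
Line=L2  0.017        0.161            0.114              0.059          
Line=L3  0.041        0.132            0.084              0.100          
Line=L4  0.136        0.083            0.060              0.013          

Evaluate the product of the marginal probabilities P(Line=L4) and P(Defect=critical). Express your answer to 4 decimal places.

0.0502

P(Line=L4) = 0.136 + 0.083 + 0.060 + 0.013 = 0.292.
P(Defect=critical) = 0.059 + 0.100 + 0.013 = 0.172.
Product: 0.292 × 0.172 = 0.0502.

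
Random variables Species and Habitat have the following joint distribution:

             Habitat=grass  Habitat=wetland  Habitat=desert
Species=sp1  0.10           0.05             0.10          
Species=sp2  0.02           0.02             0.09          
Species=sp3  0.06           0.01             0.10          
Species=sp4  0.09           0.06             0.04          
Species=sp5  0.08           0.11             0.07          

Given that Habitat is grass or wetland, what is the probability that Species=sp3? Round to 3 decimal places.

P(Habitat=grass) = 0.10 + 0.02 + 0.06 + 0.09 + 0.08 = 0.35.
P(Habitat=wetland) = 0.05 + 0.02 + 0.01 + 0.06 + 0.11 = 0.25.
P(Habitat ∈ {grass, wetland}) = 0.35 + 0.25 = 0.60; P(Species=sp3, Habitat ∈ {grass, wetland}) = 0.06 + 0.01 = 0.07.
P(Species=sp3 | Habitat ∈ {grass, wetland}) = 0.07/0.60 = 0.117.

0.117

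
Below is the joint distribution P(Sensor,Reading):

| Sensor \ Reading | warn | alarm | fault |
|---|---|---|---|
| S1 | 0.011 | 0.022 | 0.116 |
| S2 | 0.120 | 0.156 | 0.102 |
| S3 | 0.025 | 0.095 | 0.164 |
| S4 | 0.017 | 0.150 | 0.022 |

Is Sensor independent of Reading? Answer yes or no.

no

P(Sensor=S4) = 0.189 and P(Reading=alarm) = 0.423, so their product is 0.07995, but P(Sensor=S4, Reading=alarm) = 0.150. Since these differ, Sensor and Reading are not independent.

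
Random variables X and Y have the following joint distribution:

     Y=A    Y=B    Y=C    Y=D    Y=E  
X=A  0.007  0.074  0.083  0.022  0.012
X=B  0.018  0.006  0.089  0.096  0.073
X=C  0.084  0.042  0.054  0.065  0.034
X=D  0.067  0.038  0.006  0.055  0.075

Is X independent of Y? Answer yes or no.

no

P(X=D) = 0.241 and P(Y=C) = 0.232, so their product is 0.05591, but P(X=D, Y=C) = 0.006. Since these differ, X and Y are not independent.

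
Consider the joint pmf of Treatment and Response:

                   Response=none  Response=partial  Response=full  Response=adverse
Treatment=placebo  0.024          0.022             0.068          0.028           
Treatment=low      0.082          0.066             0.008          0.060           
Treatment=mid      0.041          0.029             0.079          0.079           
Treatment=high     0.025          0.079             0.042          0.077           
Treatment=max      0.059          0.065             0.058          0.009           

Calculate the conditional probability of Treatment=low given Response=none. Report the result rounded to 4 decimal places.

P(Response=none) = 0.024 + 0.082 + 0.041 + 0.025 + 0.059 = 0.231.
P(Treatment=low | Response=none) = 0.082/0.231 = 0.3550.

0.3550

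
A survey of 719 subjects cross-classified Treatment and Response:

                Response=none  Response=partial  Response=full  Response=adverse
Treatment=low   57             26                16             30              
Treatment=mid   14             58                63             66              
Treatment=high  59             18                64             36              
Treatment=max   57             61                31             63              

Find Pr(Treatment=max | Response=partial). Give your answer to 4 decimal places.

0.3742

Total with Response=partial: 26 + 58 + 18 + 61 = 163.
P(Treatment=max | Response=partial) = 61/163 = 0.3742.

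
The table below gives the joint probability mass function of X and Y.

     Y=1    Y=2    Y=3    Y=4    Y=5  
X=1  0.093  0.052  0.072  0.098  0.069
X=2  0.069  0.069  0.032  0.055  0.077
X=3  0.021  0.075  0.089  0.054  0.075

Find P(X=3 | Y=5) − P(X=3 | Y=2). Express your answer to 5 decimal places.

-0.04329

P(Y=5) = 0.069 + 0.077 + 0.075 = 0.221; P(X=3 | Y=5) = 0.075/0.221 = 0.339367.
P(Y=2) = 0.052 + 0.069 + 0.075 = 0.196; P(X=3 | Y=2) = 0.075/0.196 = 0.382653.
Difference = -0.04329.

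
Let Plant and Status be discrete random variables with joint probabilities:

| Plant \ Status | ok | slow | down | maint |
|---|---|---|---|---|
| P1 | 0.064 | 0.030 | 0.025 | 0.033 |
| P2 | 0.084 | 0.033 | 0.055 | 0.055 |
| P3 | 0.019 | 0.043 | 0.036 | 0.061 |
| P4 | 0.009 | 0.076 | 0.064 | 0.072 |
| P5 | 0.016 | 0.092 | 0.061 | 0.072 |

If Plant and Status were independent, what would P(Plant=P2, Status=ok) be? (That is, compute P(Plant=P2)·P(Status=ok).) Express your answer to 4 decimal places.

0.0436

P(Plant=P2) = 0.084 + 0.033 + 0.055 + 0.055 = 0.227.
P(Status=ok) = 0.064 + 0.084 + 0.019 + 0.009 + 0.016 = 0.192.
Product: 0.227 × 0.192 = 0.0436.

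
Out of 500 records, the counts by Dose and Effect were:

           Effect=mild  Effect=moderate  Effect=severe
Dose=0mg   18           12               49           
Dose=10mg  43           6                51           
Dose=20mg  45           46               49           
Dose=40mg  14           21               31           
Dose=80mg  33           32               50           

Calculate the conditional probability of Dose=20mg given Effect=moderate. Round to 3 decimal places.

0.393

Total with Effect=moderate: 12 + 6 + 46 + 21 + 32 = 117.
P(Dose=20mg | Effect=moderate) = 46/117 = 0.393.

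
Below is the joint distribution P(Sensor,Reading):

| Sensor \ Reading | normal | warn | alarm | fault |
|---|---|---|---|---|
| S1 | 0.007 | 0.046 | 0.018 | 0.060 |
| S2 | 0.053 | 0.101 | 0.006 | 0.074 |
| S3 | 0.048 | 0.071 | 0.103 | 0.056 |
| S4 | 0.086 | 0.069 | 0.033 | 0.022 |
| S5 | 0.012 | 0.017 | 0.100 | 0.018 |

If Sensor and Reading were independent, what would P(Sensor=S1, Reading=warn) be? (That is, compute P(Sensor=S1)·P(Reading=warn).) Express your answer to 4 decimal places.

0.0398

P(Sensor=S1) = 0.007 + 0.046 + 0.018 + 0.060 = 0.131.
P(Reading=warn) = 0.046 + 0.101 + 0.071 + 0.069 + 0.017 = 0.304.
Product: 0.131 × 0.304 = 0.0398.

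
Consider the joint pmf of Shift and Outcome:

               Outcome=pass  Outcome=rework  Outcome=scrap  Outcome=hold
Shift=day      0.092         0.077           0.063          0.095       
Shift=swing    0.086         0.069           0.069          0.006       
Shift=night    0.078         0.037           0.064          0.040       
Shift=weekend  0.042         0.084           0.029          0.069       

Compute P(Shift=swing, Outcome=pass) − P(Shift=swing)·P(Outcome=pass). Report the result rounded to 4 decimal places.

P(Shift=swing) = 0.086 + 0.069 + 0.069 + 0.006 = 0.230.
P(Outcome=pass) = 0.092 + 0.086 + 0.078 + 0.042 = 0.298.
P(Shift=swing, Outcome=pass) − P(Shift=swing)P(Outcome=pass) = 0.086 − 0.230×0.298 = 0.0175.

0.0175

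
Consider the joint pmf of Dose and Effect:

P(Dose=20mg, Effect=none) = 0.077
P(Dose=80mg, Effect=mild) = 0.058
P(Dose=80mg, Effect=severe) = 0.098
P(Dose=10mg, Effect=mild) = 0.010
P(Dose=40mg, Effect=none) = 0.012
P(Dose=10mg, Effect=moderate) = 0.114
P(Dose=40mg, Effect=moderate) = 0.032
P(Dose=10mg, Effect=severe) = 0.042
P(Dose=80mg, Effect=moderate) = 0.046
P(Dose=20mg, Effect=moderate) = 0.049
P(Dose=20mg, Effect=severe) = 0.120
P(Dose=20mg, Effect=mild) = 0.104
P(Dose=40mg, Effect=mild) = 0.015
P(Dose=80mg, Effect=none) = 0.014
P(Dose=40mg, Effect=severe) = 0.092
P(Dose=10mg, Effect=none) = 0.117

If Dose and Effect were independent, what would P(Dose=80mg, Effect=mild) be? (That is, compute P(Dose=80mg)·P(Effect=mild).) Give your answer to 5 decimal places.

0.04039

P(Dose=80mg) = 0.014 + 0.058 + 0.046 + 0.098 = 0.216.
P(Effect=mild) = 0.010 + 0.104 + 0.015 + 0.058 = 0.187.
Product: 0.216 × 0.187 = 0.04039.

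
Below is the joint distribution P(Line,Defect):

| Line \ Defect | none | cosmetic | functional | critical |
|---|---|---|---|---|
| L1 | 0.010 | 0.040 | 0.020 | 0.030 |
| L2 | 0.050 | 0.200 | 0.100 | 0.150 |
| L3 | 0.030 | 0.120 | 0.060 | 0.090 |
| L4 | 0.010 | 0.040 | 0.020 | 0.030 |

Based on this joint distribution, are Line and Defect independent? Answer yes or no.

Every cell satisfies P(Line,Defect) = P(Line)·P(Defect). For instance P(Line=L2) = 0.500, P(Defect=none) = 0.100, and 0.500×0.100 = 0.050 matches the joint entry. So Line and Defect are independent.

yes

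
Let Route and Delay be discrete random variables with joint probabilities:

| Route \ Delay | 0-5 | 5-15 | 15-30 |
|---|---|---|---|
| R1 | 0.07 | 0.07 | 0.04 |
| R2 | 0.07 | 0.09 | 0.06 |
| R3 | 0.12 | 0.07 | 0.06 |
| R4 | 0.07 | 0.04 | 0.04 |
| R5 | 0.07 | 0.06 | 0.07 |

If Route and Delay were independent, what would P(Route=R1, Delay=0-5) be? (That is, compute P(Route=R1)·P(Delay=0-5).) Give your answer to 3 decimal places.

0.072

P(Route=R1) = 0.07 + 0.07 + 0.04 = 0.18.
P(Delay=0-5) = 0.07 + 0.07 + 0.12 + 0.07 + 0.07 = 0.40.
Product: 0.18 × 0.40 = 0.072.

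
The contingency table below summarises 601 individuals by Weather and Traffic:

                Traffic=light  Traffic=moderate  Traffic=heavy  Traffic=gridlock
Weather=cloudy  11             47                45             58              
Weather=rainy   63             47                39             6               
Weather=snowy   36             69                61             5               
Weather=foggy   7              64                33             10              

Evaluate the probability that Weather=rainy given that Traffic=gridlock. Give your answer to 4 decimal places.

0.0759

Total with Traffic=gridlock: 58 + 6 + 5 + 10 = 79.
P(Weather=rainy | Traffic=gridlock) = 6/79 = 0.0759.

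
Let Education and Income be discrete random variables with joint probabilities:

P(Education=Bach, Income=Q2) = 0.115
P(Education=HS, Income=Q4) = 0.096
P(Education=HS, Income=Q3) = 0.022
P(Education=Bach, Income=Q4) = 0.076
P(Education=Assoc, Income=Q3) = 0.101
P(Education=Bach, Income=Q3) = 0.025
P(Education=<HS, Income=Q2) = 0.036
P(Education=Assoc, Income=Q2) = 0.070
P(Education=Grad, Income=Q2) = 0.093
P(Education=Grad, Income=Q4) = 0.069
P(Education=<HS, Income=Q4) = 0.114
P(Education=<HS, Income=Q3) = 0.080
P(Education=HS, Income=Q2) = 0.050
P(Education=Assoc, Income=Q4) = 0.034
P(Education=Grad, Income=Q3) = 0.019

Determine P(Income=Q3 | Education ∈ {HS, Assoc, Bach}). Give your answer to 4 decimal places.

P(Education=HS) = 0.050 + 0.022 + 0.096 = 0.168.
P(Education=Assoc) = 0.070 + 0.101 + 0.034 = 0.205.
P(Education=Bach) = 0.115 + 0.025 + 0.076 = 0.216.
P(Education ∈ {HS, Assoc, Bach}) = 0.168 + 0.205 + 0.216 = 0.589; P(Income=Q3, Education ∈ {HS, Assoc, Bach}) = 0.022 + 0.101 + 0.025 = 0.148.
P(Income=Q3 | Education ∈ {HS, Assoc, Bach}) = 0.148/0.589 = 0.2513.

0.2513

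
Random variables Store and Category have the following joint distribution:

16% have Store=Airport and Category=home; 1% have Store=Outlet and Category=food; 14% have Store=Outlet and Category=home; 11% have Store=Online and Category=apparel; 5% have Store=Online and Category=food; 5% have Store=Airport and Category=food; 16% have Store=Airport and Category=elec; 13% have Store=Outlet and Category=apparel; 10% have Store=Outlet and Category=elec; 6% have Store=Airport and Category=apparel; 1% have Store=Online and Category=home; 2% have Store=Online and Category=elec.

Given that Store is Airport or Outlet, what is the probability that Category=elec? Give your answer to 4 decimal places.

0.3210

P(Store=Airport) = 0.05 + 0.06 + 0.16 + 0.16 = 0.43.
P(Store=Outlet) = 0.01 + 0.13 + 0.10 + 0.14 = 0.38.
P(Store ∈ {Airport, Outlet}) = 0.43 + 0.38 = 0.81; P(Category=elec, Store ∈ {Airport, Outlet}) = 0.16 + 0.10 = 0.26.
P(Category=elec | Store ∈ {Airport, Outlet}) = 0.26/0.81 = 0.3210.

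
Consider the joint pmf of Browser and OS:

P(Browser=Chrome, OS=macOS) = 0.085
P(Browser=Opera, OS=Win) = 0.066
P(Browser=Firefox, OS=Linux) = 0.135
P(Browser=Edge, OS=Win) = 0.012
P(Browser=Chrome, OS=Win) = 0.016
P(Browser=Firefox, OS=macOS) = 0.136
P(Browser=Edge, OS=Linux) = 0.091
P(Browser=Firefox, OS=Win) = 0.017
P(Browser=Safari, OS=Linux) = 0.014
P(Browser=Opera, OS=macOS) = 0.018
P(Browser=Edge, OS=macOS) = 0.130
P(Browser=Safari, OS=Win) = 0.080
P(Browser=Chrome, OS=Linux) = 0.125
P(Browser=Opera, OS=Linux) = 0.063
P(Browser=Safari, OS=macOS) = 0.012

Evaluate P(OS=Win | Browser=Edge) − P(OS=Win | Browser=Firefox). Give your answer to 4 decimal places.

P(Browser=Edge) = 0.012 + 0.130 + 0.091 = 0.233; P(OS=Win | Browser=Edge) = 0.012/0.233 = 0.05150.
P(Browser=Firefox) = 0.017 + 0.136 + 0.135 = 0.288; P(OS=Win | Browser=Firefox) = 0.017/0.288 = 0.05903.
Difference = -0.0075.

-0.0075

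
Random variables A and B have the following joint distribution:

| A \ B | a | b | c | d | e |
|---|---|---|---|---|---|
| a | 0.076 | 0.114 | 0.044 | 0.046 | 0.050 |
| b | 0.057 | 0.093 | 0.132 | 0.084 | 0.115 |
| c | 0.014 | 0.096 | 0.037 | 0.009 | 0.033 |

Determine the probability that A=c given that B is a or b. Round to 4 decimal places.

P(B=a) = 0.076 + 0.057 + 0.014 = 0.147.
P(B=b) = 0.114 + 0.093 + 0.096 = 0.303.
P(B ∈ {a, b}) = 0.147 + 0.303 = 0.450; P(A=c, B ∈ {a, b}) = 0.014 + 0.096 = 0.110.
P(A=c | B ∈ {a, b}) = 0.110/0.450 = 0.2444.

0.2444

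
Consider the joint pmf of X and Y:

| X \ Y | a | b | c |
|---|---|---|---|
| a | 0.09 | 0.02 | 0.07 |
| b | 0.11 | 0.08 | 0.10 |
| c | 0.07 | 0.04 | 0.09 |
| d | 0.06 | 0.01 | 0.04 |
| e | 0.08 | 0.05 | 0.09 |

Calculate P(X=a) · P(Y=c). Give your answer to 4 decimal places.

0.0702

P(X=a) = 0.09 + 0.02 + 0.07 = 0.18.
P(Y=c) = 0.07 + 0.10 + 0.09 + 0.04 + 0.09 = 0.39.
Product: 0.18 × 0.39 = 0.0702.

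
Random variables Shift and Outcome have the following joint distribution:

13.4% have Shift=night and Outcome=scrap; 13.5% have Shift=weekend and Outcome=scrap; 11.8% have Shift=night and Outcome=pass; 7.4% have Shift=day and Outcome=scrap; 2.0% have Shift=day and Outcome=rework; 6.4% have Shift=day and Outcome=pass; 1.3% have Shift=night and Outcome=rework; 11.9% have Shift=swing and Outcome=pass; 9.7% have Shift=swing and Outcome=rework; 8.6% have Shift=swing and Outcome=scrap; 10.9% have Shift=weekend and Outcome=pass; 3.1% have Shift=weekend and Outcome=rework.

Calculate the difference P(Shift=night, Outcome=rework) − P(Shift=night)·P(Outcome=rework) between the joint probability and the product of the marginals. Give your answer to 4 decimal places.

-0.0297

P(Shift=night) = 0.118 + 0.013 + 0.134 = 0.265.
P(Outcome=rework) = 0.020 + 0.097 + 0.013 + 0.031 = 0.161.
P(Shift=night, Outcome=rework) − P(Shift=night)P(Outcome=rework) = 0.013 − 0.265×0.161 = -0.0297.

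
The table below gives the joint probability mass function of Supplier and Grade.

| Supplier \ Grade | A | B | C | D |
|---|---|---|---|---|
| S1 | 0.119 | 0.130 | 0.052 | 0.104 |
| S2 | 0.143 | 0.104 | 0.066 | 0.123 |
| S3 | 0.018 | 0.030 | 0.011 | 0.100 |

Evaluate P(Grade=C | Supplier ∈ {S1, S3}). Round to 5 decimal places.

0.11170

P(Supplier=S1) = 0.119 + 0.130 + 0.052 + 0.104 = 0.405.
P(Supplier=S3) = 0.018 + 0.030 + 0.011 + 0.100 = 0.159.
P(Supplier ∈ {S1, S3}) = 0.405 + 0.159 = 0.564; P(Grade=C, Supplier ∈ {S1, S3}) = 0.052 + 0.011 = 0.063.
P(Grade=C | Supplier ∈ {S1, S3}) = 0.063/0.564 = 0.11170.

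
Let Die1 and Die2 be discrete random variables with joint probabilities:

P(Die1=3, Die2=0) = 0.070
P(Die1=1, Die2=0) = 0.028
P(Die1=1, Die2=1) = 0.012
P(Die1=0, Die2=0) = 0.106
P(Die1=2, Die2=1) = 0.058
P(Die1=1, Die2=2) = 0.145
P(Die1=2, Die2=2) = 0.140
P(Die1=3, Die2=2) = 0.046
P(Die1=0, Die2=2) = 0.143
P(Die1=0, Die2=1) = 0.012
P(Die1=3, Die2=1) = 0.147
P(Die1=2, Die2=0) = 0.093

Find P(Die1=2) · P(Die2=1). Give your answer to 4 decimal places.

0.0666

P(Die1=2) = 0.093 + 0.058 + 0.140 = 0.291.
P(Die2=1) = 0.012 + 0.012 + 0.058 + 0.147 = 0.229.
Product: 0.291 × 0.229 = 0.0666.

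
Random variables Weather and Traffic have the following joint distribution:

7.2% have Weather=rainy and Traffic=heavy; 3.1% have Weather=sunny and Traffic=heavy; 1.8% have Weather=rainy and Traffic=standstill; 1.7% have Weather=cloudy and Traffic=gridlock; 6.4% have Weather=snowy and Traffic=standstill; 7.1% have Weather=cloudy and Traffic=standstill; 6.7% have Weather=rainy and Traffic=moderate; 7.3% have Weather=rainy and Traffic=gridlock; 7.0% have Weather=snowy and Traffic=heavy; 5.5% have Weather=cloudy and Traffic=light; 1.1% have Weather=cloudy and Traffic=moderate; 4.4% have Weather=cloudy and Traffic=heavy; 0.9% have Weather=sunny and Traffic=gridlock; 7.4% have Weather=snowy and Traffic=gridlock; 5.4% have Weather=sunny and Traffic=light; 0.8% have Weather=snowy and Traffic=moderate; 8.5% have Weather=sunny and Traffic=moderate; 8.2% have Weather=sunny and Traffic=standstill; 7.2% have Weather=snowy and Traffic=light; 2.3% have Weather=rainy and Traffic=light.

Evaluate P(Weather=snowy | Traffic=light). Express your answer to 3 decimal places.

P(Traffic=light) = 0.054 + 0.055 + 0.023 + 0.072 = 0.204.
P(Weather=snowy | Traffic=light) = 0.072/0.204 = 0.353.

0.353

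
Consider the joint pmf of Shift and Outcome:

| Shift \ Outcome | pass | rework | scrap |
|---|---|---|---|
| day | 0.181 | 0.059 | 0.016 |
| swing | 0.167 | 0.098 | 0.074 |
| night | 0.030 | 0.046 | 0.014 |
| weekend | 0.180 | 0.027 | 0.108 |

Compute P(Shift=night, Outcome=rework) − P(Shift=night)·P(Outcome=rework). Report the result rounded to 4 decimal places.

0.0253

P(Shift=night) = 0.030 + 0.046 + 0.014 = 0.090.
P(Outcome=rework) = 0.059 + 0.098 + 0.046 + 0.027 = 0.230.
P(Shift=night, Outcome=rework) − P(Shift=night)P(Outcome=rework) = 0.046 − 0.090×0.230 = 0.0253.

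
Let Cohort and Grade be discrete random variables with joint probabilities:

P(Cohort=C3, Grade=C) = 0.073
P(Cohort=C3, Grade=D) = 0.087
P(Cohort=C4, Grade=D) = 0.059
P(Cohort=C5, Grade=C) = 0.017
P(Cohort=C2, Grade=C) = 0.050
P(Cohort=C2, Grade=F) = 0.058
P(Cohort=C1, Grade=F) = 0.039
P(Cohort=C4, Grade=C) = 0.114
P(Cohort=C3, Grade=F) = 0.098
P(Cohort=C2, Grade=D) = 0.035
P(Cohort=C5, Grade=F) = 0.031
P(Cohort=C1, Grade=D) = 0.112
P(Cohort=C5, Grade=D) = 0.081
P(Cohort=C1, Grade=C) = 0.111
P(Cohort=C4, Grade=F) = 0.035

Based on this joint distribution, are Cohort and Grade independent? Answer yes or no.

P(Cohort=C4) = 0.208 and P(Grade=C) = 0.365, so their product is 0.07592, but P(Cohort=C4, Grade=C) = 0.114. Since these differ, Cohort and Grade are not independent.

no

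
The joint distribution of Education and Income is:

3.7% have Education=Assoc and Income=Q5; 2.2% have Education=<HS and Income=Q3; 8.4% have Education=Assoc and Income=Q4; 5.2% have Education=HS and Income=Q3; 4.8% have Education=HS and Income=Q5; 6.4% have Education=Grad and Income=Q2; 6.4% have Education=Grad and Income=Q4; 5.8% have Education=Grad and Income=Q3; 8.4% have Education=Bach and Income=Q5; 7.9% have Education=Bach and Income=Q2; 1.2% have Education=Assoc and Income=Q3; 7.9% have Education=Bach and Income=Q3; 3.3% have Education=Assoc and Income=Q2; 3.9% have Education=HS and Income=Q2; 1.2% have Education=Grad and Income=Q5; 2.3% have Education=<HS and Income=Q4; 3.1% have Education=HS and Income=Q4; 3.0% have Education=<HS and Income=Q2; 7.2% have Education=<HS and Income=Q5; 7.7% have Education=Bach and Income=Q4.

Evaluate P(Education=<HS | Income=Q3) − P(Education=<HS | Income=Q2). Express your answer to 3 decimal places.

P(Income=Q3) = 0.022 + 0.052 + 0.012 + 0.079 + 0.058 = 0.223; P(Education=<HS | Income=Q3) = 0.022/0.223 = 0.0987.
P(Income=Q2) = 0.030 + 0.039 + 0.033 + 0.079 + 0.064 = 0.245; P(Education=<HS | Income=Q2) = 0.030/0.245 = 0.1224.
Difference = -0.024.

-0.024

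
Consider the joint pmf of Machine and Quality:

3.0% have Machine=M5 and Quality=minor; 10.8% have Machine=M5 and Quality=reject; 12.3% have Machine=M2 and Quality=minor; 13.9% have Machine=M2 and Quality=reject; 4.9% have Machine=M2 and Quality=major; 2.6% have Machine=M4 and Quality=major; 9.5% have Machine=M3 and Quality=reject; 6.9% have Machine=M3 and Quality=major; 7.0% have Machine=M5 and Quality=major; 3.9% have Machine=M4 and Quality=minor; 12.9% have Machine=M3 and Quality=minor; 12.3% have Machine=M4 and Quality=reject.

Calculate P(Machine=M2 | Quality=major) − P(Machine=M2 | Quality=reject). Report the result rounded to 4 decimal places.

P(Quality=major) = 0.049 + 0.069 + 0.026 + 0.070 = 0.214; P(Machine=M2 | Quality=major) = 0.049/0.214 = 0.22897.
P(Quality=reject) = 0.139 + 0.095 + 0.123 + 0.108 = 0.465; P(Machine=M2 | Quality=reject) = 0.139/0.465 = 0.29892.
Difference = -0.0700.

-0.0700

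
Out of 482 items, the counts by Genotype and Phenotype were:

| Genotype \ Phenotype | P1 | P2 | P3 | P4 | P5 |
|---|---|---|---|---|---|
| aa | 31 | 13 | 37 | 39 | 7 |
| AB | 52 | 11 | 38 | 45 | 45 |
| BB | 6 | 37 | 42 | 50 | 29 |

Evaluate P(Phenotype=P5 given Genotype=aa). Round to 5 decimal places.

0.05512

Total with Genotype=aa: 31 + 13 + 37 + 39 + 7 = 127.
P(Phenotype=P5 | Genotype=aa) = 7/127 = 0.05512.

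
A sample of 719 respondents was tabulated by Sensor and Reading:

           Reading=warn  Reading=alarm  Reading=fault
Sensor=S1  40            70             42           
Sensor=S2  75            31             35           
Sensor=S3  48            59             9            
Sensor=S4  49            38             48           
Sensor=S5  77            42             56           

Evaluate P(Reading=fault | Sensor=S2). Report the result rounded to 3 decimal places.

0.248

Total with Sensor=S2: 75 + 31 + 35 = 141.
P(Reading=fault | Sensor=S2) = 35/141 = 0.248.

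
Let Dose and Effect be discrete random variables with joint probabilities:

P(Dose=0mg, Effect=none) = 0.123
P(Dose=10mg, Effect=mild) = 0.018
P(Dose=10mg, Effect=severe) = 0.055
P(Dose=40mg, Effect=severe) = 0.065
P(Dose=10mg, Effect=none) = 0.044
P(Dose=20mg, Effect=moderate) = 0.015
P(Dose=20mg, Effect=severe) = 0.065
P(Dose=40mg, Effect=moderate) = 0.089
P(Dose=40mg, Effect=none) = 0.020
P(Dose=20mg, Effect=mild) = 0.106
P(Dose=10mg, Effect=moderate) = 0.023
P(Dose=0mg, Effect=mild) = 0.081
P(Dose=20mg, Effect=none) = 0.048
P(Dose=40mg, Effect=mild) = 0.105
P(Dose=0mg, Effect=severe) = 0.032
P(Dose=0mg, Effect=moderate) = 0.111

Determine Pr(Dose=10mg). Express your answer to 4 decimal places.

0.1400

P(Dose=10mg) = 0.044 + 0.018 + 0.023 + 0.055 = 0.140.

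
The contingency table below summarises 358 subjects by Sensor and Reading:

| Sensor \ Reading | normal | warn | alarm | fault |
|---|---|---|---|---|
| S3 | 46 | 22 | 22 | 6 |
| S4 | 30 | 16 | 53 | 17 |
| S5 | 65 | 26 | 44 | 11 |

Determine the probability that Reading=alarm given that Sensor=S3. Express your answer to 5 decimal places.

Total with Sensor=S3: 46 + 22 + 22 + 6 = 96.
P(Reading=alarm | Sensor=S3) = 22/96 = 0.22917.

0.22917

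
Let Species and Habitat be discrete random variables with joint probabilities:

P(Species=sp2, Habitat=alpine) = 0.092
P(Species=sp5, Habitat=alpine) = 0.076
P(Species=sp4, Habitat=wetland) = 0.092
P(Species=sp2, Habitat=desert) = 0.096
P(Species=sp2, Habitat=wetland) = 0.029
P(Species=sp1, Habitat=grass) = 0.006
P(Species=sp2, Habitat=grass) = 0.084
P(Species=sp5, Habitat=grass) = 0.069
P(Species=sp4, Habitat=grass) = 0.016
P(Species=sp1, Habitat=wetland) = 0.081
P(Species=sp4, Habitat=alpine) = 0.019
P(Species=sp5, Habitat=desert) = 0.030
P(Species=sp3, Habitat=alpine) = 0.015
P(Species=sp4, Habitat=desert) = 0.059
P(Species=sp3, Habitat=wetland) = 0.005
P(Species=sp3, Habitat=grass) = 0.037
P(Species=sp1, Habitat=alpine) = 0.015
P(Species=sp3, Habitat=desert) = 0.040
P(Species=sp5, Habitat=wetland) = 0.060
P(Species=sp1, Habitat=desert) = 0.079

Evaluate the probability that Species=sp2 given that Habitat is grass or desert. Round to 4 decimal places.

P(Habitat=grass) = 0.006 + 0.084 + 0.037 + 0.016 + 0.069 = 0.212.
P(Habitat=desert) = 0.079 + 0.096 + 0.040 + 0.059 + 0.030 = 0.304.
P(Habitat ∈ {grass, desert}) = 0.212 + 0.304 = 0.516; P(Species=sp2, Habitat ∈ {grass, desert}) = 0.084 + 0.096 = 0.180.
P(Species=sp2 | Habitat ∈ {grass, desert}) = 0.180/0.516 = 0.3488.

0.3488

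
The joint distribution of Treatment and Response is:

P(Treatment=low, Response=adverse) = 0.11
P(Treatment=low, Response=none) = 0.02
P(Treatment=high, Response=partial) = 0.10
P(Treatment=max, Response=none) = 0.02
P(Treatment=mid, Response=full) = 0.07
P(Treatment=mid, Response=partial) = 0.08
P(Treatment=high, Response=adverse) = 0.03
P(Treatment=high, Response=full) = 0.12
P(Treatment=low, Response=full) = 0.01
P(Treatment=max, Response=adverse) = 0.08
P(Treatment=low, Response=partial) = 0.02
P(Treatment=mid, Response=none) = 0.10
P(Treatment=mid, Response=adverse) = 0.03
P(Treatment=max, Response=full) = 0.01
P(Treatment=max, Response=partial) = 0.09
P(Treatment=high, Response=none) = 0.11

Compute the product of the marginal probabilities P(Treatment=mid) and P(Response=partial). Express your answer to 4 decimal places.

0.0812

P(Treatment=mid) = 0.10 + 0.08 + 0.07 + 0.03 = 0.28.
P(Response=partial) = 0.02 + 0.08 + 0.10 + 0.09 = 0.29.
Product: 0.28 × 0.29 = 0.0812.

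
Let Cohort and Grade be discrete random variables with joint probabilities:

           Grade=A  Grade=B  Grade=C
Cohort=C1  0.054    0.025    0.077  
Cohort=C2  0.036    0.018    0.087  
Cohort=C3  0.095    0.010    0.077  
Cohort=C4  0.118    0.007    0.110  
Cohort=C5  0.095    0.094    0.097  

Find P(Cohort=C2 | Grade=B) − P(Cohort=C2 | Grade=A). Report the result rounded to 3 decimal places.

P(Grade=B) = 0.025 + 0.018 + 0.010 + 0.007 + 0.094 = 0.154; P(Cohort=C2 | Grade=B) = 0.018/0.154 = 0.1169.
P(Grade=A) = 0.054 + 0.036 + 0.095 + 0.118 + 0.095 = 0.398; P(Cohort=C2 | Grade=A) = 0.036/0.398 = 0.0905.
Difference = 0.026.

0.026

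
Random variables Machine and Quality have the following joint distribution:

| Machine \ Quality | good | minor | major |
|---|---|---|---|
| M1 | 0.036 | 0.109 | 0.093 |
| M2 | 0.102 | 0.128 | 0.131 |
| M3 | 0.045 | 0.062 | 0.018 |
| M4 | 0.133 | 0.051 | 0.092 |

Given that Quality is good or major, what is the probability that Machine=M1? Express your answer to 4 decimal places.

0.1985

P(Quality=good) = 0.036 + 0.102 + 0.045 + 0.133 = 0.316.
P(Quality=major) = 0.093 + 0.131 + 0.018 + 0.092 = 0.334.
P(Quality ∈ {good, major}) = 0.316 + 0.334 = 0.650; P(Machine=M1, Quality ∈ {good, major}) = 0.036 + 0.093 = 0.129.
P(Machine=M1 | Quality ∈ {good, major}) = 0.129/0.650 = 0.1985.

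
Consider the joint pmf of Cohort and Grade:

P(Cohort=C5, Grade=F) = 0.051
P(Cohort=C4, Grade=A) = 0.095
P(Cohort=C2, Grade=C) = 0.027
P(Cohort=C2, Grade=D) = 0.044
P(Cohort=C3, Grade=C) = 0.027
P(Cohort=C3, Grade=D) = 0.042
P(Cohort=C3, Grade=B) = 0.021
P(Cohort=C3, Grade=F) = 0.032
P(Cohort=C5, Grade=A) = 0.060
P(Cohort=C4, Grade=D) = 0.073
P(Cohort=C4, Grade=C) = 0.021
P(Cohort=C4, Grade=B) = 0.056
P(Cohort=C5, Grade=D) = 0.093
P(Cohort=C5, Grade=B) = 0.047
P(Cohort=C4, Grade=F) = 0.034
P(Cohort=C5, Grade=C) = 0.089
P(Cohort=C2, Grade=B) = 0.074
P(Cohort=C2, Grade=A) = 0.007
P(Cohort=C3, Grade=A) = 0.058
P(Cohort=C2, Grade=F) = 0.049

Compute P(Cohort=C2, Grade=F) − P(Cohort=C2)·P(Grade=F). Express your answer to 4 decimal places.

P(Cohort=C2) = 0.007 + 0.074 + 0.027 + 0.044 + 0.049 = 0.201.
P(Grade=F) = 0.049 + 0.032 + 0.034 + 0.051 = 0.166.
P(Cohort=C2, Grade=F) − P(Cohort=C2)P(Grade=F) = 0.049 − 0.201×0.166 = 0.0156.

0.0156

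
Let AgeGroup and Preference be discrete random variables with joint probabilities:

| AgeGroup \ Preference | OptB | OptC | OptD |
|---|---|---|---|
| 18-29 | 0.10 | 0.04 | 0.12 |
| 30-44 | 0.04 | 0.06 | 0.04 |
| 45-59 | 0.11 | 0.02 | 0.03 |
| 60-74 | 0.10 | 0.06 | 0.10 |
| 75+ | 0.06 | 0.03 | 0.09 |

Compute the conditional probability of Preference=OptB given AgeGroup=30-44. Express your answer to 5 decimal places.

P(AgeGroup=30-44) = 0.04 + 0.06 + 0.04 = 0.14.
P(Preference=OptB | AgeGroup=30-44) = 0.04/0.14 = 0.28571.

0.28571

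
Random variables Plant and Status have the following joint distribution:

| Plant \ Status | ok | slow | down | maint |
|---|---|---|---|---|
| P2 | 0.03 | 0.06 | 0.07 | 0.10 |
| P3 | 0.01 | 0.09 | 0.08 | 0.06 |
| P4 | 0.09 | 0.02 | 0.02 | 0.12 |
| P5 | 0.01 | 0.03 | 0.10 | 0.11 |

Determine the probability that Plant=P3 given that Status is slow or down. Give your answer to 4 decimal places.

P(Status=slow) = 0.06 + 0.09 + 0.02 + 0.03 = 0.20.
P(Status=down) = 0.07 + 0.08 + 0.02 + 0.10 = 0.27.
P(Status ∈ {slow, down}) = 0.20 + 0.27 = 0.47; P(Plant=P3, Status ∈ {slow, down}) = 0.09 + 0.08 = 0.17.
P(Plant=P3 | Status ∈ {slow, down}) = 0.17/0.47 = 0.3617.

0.3617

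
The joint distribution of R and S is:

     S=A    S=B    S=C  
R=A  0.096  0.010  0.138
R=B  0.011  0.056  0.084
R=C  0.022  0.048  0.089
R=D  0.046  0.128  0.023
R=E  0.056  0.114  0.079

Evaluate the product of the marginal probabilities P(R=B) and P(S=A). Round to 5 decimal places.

0.03488

P(R=B) = 0.011 + 0.056 + 0.084 = 0.151.
P(S=A) = 0.096 + 0.011 + 0.022 + 0.046 + 0.056 = 0.231.
Product: 0.151 × 0.231 = 0.03488.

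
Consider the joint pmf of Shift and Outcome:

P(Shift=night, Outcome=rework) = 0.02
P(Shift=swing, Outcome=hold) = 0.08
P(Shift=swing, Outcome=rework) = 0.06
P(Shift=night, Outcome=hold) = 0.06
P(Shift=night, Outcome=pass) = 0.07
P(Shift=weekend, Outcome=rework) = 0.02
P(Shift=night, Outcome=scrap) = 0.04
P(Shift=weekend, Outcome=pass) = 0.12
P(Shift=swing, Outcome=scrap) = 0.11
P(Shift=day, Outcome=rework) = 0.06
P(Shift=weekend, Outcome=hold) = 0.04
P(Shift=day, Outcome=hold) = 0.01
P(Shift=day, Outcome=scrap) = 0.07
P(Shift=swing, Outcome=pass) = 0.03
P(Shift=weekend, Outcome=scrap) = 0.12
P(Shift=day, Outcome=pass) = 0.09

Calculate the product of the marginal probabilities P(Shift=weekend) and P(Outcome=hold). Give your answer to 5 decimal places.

P(Shift=weekend) = 0.12 + 0.02 + 0.12 + 0.04 = 0.30.
P(Outcome=hold) = 0.01 + 0.08 + 0.06 + 0.04 = 0.19.
Product: 0.30 × 0.19 = 0.05700.

0.05700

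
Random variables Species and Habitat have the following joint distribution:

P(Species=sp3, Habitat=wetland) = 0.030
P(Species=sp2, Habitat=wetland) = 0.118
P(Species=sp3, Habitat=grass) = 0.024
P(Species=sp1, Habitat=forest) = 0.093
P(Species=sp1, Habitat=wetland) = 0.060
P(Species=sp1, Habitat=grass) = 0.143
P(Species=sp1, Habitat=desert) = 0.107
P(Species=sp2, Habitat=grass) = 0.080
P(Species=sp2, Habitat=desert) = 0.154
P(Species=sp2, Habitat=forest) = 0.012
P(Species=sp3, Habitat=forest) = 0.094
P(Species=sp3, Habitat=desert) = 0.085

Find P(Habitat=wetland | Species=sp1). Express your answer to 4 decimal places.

0.1489

P(Species=sp1) = 0.093 + 0.143 + 0.060 + 0.107 = 0.403.
P(Habitat=wetland | Species=sp1) = 0.060/0.403 = 0.1489.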